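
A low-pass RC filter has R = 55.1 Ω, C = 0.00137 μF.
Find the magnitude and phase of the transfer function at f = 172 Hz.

Step 1 — Angular frequency: ω = 2π·172 = 1081 rad/s.
Step 2 — Transfer function: H(jω) = 1/(1 + jωRC).
Step 3 — Denominator: 1 + jωRC = 1 + j·1081·55.1·1.37e-09 = 1 + j8.158e-05.
Step 4 — H = 1 - j8.158e-05.
Step 5 — Magnitude: |H| = 1 (-0.0 dB); phase: φ = -0.0°.

|H| = 1 (-0.0 dB), φ = -0.0°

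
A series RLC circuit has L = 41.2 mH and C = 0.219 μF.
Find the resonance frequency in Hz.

Step 1 — Resonance condition Im(Z)=0 gives ω₀ = 1/√(LC).
Step 2 — ω₀ = 1/√(0.0412·2.19e-07) = 1.053e+04 rad/s.
Step 3 — f₀ = ω₀/(2π) = 1676 Hz.

f₀ = 1676 Hz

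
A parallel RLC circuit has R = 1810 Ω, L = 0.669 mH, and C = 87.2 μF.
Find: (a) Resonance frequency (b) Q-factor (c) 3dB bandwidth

Step 1 — Resonance: ω₀ = 1/√(LC) = 1/√(0.000669·8.72e-05) = 4140 rad/s.
Step 2 — f₀ = ω₀/(2π) = 658.9 Hz.
Step 3 — Parallel Q: Q = R/(ω₀L) = 1810/(4140·0.000669) = 653.5.
Step 4 — Bandwidth: Δω = ω₀/Q = 6.336 rad/s; BW = Δω/(2π) = 1.008 Hz.

(a) f₀ = 658.9 Hz  (b) Q = 653.5  (c) BW = 1.008 Hz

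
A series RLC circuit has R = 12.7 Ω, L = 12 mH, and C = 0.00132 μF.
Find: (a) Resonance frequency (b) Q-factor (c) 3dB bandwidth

Step 1 — Resonance: ω₀ = 1/√(LC) = 1/√(0.012·1.32e-09) = 2.513e+05 rad/s.
Step 2 — f₀ = ω₀/(2π) = 3.999e+04 Hz.
Step 3 — Series Q: Q = ω₀L/R = 2.513e+05·0.012/12.7 = 237.4.
Step 4 — Bandwidth: Δω = ω₀/Q = 1058 rad/s; BW = Δω/(2π) = 168.4 Hz.

(a) f₀ = 3.999e+04 Hz  (b) Q = 237.4  (c) BW = 168.4 Hz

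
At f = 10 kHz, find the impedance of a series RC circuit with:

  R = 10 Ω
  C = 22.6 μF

Step 1 — Angular frequency: ω = 2π·f = 2π·1e+04 = 6.283e+04 rad/s.
Step 2 — Component impedances:
  R: Z = R = 10 Ω
  C: Z = 1/(jωC) = -j/(ω·C) = 0 - j0.7042 Ω
Step 3 — Series combination: Z_total = R + C = 10 - j0.7042 Ω = 10.02∠-4.0° Ω.

Z = 10 - j0.7042 Ω = 10.02∠-4.0° Ω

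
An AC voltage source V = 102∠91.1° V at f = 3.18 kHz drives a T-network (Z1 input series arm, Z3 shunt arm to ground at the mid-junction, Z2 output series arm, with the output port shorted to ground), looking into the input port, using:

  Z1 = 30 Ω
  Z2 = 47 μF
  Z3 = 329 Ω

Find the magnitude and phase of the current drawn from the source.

Step 1 — Angular frequency: ω = 2π·f = 2π·3180 = 1.998e+04 rad/s.
Step 2 — Component impedances:
  Z1: Z = R = 30 Ω
  Z2: Z = 1/(jωC) = -j/(ω·C) = 0 - j1.065 Ω
  Z3: Z = R = 329 Ω
Step 3 — With the output port shorted to ground, the output series arm Z2 runs from the junction to ground; the shunt arm Z3 also runs from the junction to ground. They appear in parallel: Z3 || Z2 = 0.003447 - j1.065 Ω.
Step 4 — Series with input arm Z1: Z_in = Z1 + (Z3 || Z2) = 30 - j1.065 Ω = 30.02∠-2.0° Ω.
Step 5 — Source phasor: V = 102∠91.1° V = -1.958 + j102 V.
Step 6 — Ohm's law: I = V / Z_total = (-1.958 + j102) / (30 - j1.065) = -0.1857 + j3.392 A.
Step 7 — Convert to polar: |I| = 3.397 A, ∠I = 93.1°.

I = 3.397∠93.1° A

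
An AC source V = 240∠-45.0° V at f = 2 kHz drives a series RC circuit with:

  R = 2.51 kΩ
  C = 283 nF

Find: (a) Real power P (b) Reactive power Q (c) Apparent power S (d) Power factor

Step 1 — Angular frequency: ω = 2π·f = 2π·2000 = 1.257e+04 rad/s.
Step 2 — Component impedances:
  R: Z = R = 2510 Ω
  C: Z = 1/(jωC) = -j/(ω·C) = 0 - j281.2 Ω
Step 3 — Series combination: Z_total = R + C = 2510 - j281.2 Ω = 2526∠-6.4° Ω.
Step 4 — Source phasor: V = 240∠-45.0° V = 169.7 - j169.7 V.
Step 5 — Current: I = V / Z = 0.07425 - j0.05929 A = 0.09502∠-38.6° A.
Step 6 — Complex power: S = V·I* = 22.66 - j2.539 VA.
Step 7 — Real power: P = Re(S) = 22.66 W.
Step 8 — Reactive power: Q = Im(S) = -2.539 VAR.
Step 9 — Apparent power: |S| = 22.81 VA.
Step 10 — Power factor: PF = P/|S| = 0.9938 (leading).

(a) P = 22.66 W  (b) Q = -2.539 VAR  (c) S = 22.81 VA  (d) PF = 0.9938 (leading)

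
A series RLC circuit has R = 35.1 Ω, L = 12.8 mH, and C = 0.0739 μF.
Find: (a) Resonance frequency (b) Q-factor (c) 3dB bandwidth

Step 1 — Resonance: ω₀ = 1/√(LC) = 1/√(0.0128·7.39e-08) = 3.251e+04 rad/s.
Step 2 — f₀ = ω₀/(2π) = 5175 Hz.
Step 3 — Series Q: Q = ω₀L/R = 3.251e+04·0.0128/35.1 = 11.86.
Step 4 — Bandwidth: Δω = ω₀/Q = 2742 rad/s; BW = Δω/(2π) = 436.4 Hz.

(a) f₀ = 5175 Hz  (b) Q = 11.86  (c) BW = 436.4 Hz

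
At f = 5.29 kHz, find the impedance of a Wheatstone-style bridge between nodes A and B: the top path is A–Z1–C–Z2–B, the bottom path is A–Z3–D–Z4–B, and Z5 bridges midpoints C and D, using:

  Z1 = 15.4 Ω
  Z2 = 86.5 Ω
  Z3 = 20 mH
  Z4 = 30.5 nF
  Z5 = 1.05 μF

Step 1 — Angular frequency: ω = 2π·f = 2π·5290 = 3.324e+04 rad/s.
Step 2 — Component impedances:
  Z1: Z = R = 15.4 Ω
  Z2: Z = R = 86.5 Ω
  Z3: Z = jωL = j·3.324e+04·0.02 = 0 + j664.8 Ω
  Z4: Z = 1/(jωC) = -j/(ω·C) = 0 - j986.4 Ω
  Z5: Z = 1/(jωC) = -j/(ω·C) = 0 - j28.65 Ω
Step 3 — Bridge requires nodal analysis (the Z5 bridge couples midpoints C and D, so the two paths cannot be reduced to a simple series/parallel combination). Setting node B to ground and injecting 1 A at node A, the 3-node admittance system at A, C, D solves to V_A = Z_AB = 101.3 - j6.819 Ω = 101.5∠-3.9° Ω.

Z = 101.3 - j6.819 Ω = 101.5∠-3.9° Ω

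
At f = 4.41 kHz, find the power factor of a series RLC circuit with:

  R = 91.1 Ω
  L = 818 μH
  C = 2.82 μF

Step 1 — Angular frequency: ω = 2π·f = 2π·4410 = 2.771e+04 rad/s.
Step 2 — Component impedances:
  R: Z = R = 91.1 Ω
  L: Z = jωL = j·2.771e+04·0.000818 = 0 + j22.67 Ω
  C: Z = 1/(jωC) = -j/(ω·C) = 0 - j12.8 Ω
Step 3 — Series combination: Z_total = R + L + C = 91.1 + j9.868 Ω = 91.63∠6.2° Ω.
Step 4 — Power factor: PF = cos(φ) = Re(Z)/|Z| = 91.1/91.63 = 0.9942.
Step 5 — Type: Im(Z) = 9.868 ⇒ lagging (phase φ = 6.2°).

PF = 0.9942 (lagging, φ = 6.2°)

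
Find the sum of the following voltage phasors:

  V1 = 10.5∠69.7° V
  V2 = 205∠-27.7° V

Step 1 — Convert each phasor to rectangular form:
  V1 = 10.5·(cos(69.7°) + j·sin(69.7°)) = 3.643 + j9.848 V
  V2 = 205·(cos(-27.7°) + j·sin(-27.7°)) = 181.5 - j95.29 V
Step 2 — Sum components: V_total = 185.1 - j85.44 V.
Step 3 — Convert to polar: |V_total| = 203.9 V, ∠V_total = -24.8°.

V_total = 203.9∠-24.8° V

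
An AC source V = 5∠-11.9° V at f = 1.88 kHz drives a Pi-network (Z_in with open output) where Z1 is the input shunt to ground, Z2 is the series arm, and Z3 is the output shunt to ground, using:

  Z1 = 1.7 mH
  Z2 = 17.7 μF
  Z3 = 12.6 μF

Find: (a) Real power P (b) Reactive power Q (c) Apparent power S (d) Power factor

Step 1 — Angular frequency: ω = 2π·f = 2π·1880 = 1.181e+04 rad/s.
Step 2 — Component impedances:
  Z1: Z = jωL = j·1.181e+04·0.0017 = 0 + j20.08 Ω
  Z2: Z = 1/(jωC) = -j/(ω·C) = 0 - j4.783 Ω
  Z3: Z = 1/(jωC) = -j/(ω·C) = 0 - j6.719 Ω
Step 3 — With open output, the series arm Z2 and the output shunt Z3 appear in series to ground: Z2 + Z3 = 0 - j11.5 Ω.
Step 4 — Parallel with input shunt Z1: Z_in = Z1 || (Z2 + Z3) = 0 - j26.92 Ω = 26.92∠-90.0° Ω.
Step 5 — Source phasor: V = 5∠-11.9° V = 4.893 - j1.031 V.
Step 6 — Current: I = V / Z = 0.0383 + j0.1817 A = 0.1857∠78.1° A.
Step 7 — Complex power: S = V·I* = 0 - j0.9286 VA.
Step 8 — Real power: P = Re(S) = 0 W.
Step 9 — Reactive power: Q = Im(S) = -0.9286 VAR.
Step 10 — Apparent power: |S| = 0.9286 VA.
Step 11 — Power factor: PF = P/|S| = 0 (leading).

(a) P = 0 W  (b) Q = -0.9286 VAR  (c) S = 0.9286 VA  (d) PF = 0 (leading)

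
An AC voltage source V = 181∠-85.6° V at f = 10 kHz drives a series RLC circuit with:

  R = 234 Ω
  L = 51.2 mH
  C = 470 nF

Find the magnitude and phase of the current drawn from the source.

Step 1 — Angular frequency: ω = 2π·f = 2π·1e+04 = 6.283e+04 rad/s.
Step 2 — Component impedances:
  R: Z = R = 234 Ω
  L: Z = jωL = j·6.283e+04·0.0512 = 0 + j3217 Ω
  C: Z = 1/(jωC) = -j/(ω·C) = 0 - j33.86 Ω
Step 3 — Series combination: Z_total = R + L + C = 234 + j3183 Ω = 3192∠85.8° Ω.
Step 4 — Source phasor: V = 181∠-85.6° V = 13.89 - j180.5 V.
Step 5 — Ohm's law: I = V / Z_total = (13.89 - j180.5) / (234 + j3183) = -0.05607 - j0.008484 A.
Step 6 — Convert to polar: |I| = 0.05671 A, ∠I = -171.4°.

I = 0.05671∠-171.4° A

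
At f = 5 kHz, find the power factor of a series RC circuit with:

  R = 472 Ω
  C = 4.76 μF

Step 1 — Angular frequency: ω = 2π·f = 2π·5000 = 3.142e+04 rad/s.
Step 2 — Component impedances:
  R: Z = R = 472 Ω
  C: Z = 1/(jωC) = -j/(ω·C) = 0 - j6.687 Ω
Step 3 — Series combination: Z_total = R + C = 472 - j6.687 Ω = 472∠-0.8° Ω.
Step 4 — Power factor: PF = cos(φ) = Re(Z)/|Z| = 472/472.05 = 0.9999.
Step 5 — Type: Im(Z) = -6.687 ⇒ leading (phase φ = -0.8°).

PF = 0.9999 (leading, φ = -0.8°)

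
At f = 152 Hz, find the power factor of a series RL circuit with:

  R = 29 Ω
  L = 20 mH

Step 1 — Angular frequency: ω = 2π·f = 2π·152 = 955 rad/s.
Step 2 — Component impedances:
  R: Z = R = 29 Ω
  L: Z = jωL = j·955·0.02 = 0 + j19.1 Ω
Step 3 — Series combination: Z_total = R + L = 29 + j19.1 Ω = 34.73∠33.4° Ω.
Step 4 — Power factor: PF = cos(φ) = Re(Z)/|Z| = 29/34.725 = 0.8351.
Step 5 — Type: Im(Z) = 19.1 ⇒ lagging (phase φ = 33.4°).

PF = 0.8351 (lagging, φ = 33.4°)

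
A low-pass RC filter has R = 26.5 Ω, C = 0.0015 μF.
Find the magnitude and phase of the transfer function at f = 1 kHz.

Step 1 — Angular frequency: ω = 2π·1000 = 6283 rad/s.
Step 2 — Transfer function: H(jω) = 1/(1 + jωRC).
Step 3 — Denominator: 1 + jωRC = 1 + j·6283·26.5·1.5e-09 = 1 + j0.0002498.
Step 4 — H = 1 - j0.0002498.
Step 5 — Magnitude: |H| = 1 (-0.0 dB); phase: φ = -0.0°.

|H| = 1 (-0.0 dB), φ = -0.0°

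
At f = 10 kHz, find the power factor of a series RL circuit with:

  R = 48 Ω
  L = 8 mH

Step 1 — Angular frequency: ω = 2π·f = 2π·1e+04 = 6.283e+04 rad/s.
Step 2 — Component impedances:
  R: Z = R = 48 Ω
  L: Z = jωL = j·6.283e+04·0.008 = 0 + j502.7 Ω
Step 3 — Series combination: Z_total = R + L = 48 + j502.7 Ω = 504.9∠84.5° Ω.
Step 4 — Power factor: PF = cos(φ) = Re(Z)/|Z| = 48/504.94 = 0.09506.
Step 5 — Type: Im(Z) = 502.7 ⇒ lagging (phase φ = 84.5°).

PF = 0.09506 (lagging, φ = 84.5°)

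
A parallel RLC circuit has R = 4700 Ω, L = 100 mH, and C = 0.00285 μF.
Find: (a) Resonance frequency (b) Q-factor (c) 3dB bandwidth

Step 1 — Resonance: ω₀ = 1/√(LC) = 1/√(0.1·2.85e-09) = 5.923e+04 rad/s.
Step 2 — f₀ = ω₀/(2π) = 9428 Hz.
Step 3 — Parallel Q: Q = R/(ω₀L) = 4700/(5.923e+04·0.1) = 0.7935.
Step 4 — Bandwidth: Δω = ω₀/Q = 7.465e+04 rad/s; BW = Δω/(2π) = 1.188e+04 Hz.

(a) f₀ = 9428 Hz  (b) Q = 0.7935  (c) BW = 1.188e+04 Hz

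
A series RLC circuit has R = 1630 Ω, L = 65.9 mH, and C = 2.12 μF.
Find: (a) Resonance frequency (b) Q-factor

Step 1 — Resonance condition Im(Z)=0 gives ω₀ = 1/√(LC).
Step 2 — ω₀ = 1/√(0.0659·2.12e-06) = 2675 rad/s.
Step 3 — f₀ = ω₀/(2π) = 425.8 Hz.
Step 4 — Series Q: Q = ω₀L/R = 2675·0.0659/1630 = 0.1082.

(a) f₀ = 425.8 Hz  (b) Q = 0.1082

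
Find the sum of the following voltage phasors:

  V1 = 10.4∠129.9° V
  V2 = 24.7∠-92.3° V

Step 1 — Convert each phasor to rectangular form:
  V1 = 10.4·(cos(129.9°) + j·sin(129.9°)) = -6.671 + j7.979 V
  V2 = 24.7·(cos(-92.3°) + j·sin(-92.3°)) = -0.9913 - j24.68 V
Step 2 — Sum components: V_total = -7.662 - j16.7 V.
Step 3 — Convert to polar: |V_total| = 18.38 V, ∠V_total = -114.6°.

V_total = 18.38∠-114.6° V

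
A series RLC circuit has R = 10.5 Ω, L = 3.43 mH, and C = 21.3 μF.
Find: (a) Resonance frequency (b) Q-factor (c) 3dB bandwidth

Step 1 — Resonance: ω₀ = 1/√(LC) = 1/√(0.00343·2.13e-05) = 3700 rad/s.
Step 2 — f₀ = ω₀/(2π) = 588.8 Hz.
Step 3 — Series Q: Q = ω₀L/R = 3700·0.00343/10.5 = 1.209.
Step 4 — Bandwidth: Δω = ω₀/Q = 3061 rad/s; BW = Δω/(2π) = 487.2 Hz.

(a) f₀ = 588.8 Hz  (b) Q = 1.209  (c) BW = 487.2 Hz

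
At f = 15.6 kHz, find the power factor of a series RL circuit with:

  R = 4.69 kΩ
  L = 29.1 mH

Step 1 — Angular frequency: ω = 2π·f = 2π·1.56e+04 = 9.802e+04 rad/s.
Step 2 — Component impedances:
  R: Z = R = 4690 Ω
  L: Z = jωL = j·9.802e+04·0.0291 = 0 + j2852 Ω
Step 3 — Series combination: Z_total = R + L = 4690 + j2852 Ω = 5489∠31.3° Ω.
Step 4 — Power factor: PF = cos(φ) = Re(Z)/|Z| = 4690/5489 = 0.8544.
Step 5 — Type: Im(Z) = 2852 ⇒ lagging (phase φ = 31.3°).

PF = 0.8544 (lagging, φ = 31.3°)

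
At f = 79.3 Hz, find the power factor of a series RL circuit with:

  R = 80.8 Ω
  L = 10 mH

Step 1 — Angular frequency: ω = 2π·f = 2π·79.3 = 498.3 rad/s.
Step 2 — Component impedances:
  R: Z = R = 80.8 Ω
  L: Z = jωL = j·498.3·0.01 = 0 + j4.983 Ω
Step 3 — Series combination: Z_total = R + L = 80.8 + j4.983 Ω = 80.95∠3.5° Ω.
Step 4 — Power factor: PF = cos(φ) = Re(Z)/|Z| = 80.8/80.95 = 0.9981.
Step 5 — Type: Im(Z) = 4.983 ⇒ lagging (phase φ = 3.5°).

PF = 0.9981 (lagging, φ = 3.5°)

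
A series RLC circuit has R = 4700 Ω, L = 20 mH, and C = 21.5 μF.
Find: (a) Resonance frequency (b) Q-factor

Step 1 — Resonance condition Im(Z)=0 gives ω₀ = 1/√(LC).
Step 2 — ω₀ = 1/√(0.02·2.15e-05) = 1525 rad/s.
Step 3 — f₀ = ω₀/(2π) = 242.7 Hz.
Step 4 — Series Q: Q = ω₀L/R = 1525·0.02/4700 = 0.006489.

(a) f₀ = 242.7 Hz  (b) Q = 0.006489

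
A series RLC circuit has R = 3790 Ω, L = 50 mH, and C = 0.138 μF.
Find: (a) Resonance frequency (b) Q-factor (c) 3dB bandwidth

Step 1 — Resonance: ω₀ = 1/√(LC) = 1/√(0.05·1.38e-07) = 1.204e+04 rad/s.
Step 2 — f₀ = ω₀/(2π) = 1916 Hz.
Step 3 — Series Q: Q = ω₀L/R = 1.204e+04·0.05/3790 = 0.1588.
Step 4 — Bandwidth: Δω = ω₀/Q = 7.58e+04 rad/s; BW = Δω/(2π) = 1.206e+04 Hz.

(a) f₀ = 1916 Hz  (b) Q = 0.1588  (c) BW = 1.206e+04 Hz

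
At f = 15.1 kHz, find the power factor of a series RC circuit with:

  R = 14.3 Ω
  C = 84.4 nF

Step 1 — Angular frequency: ω = 2π·f = 2π·1.51e+04 = 9.488e+04 rad/s.
Step 2 — Component impedances:
  R: Z = R = 14.3 Ω
  C: Z = 1/(jωC) = -j/(ω·C) = 0 - j124.9 Ω
Step 3 — Series combination: Z_total = R + C = 14.3 - j124.9 Ω = 125.7∠-83.5° Ω.
Step 4 — Power factor: PF = cos(φ) = Re(Z)/|Z| = 14.3/125.7 = 0.1138.
Step 5 — Type: Im(Z) = -124.9 ⇒ leading (phase φ = -83.5°).

PF = 0.1138 (leading, φ = -83.5°)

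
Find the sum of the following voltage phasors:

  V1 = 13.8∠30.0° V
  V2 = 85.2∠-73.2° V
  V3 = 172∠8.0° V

Step 1 — Convert each phasor to rectangular form:
  V1 = 13.8·(cos(30.0°) + j·sin(30.0°)) = 11.95 + j6.9 V
  V2 = 85.2·(cos(-73.2°) + j·sin(-73.2°)) = 24.63 - j81.56 V
  V3 = 172·(cos(8.0°) + j·sin(8.0°)) = 170.3 + j23.94 V
Step 2 — Sum components: V_total = 206.9 - j50.73 V.
Step 3 — Convert to polar: |V_total| = 213 V, ∠V_total = -13.8°.

V_total = 213∠-13.8° V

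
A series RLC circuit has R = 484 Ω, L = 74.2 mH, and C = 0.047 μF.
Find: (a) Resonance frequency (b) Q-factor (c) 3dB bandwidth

Step 1 — Resonance: ω₀ = 1/√(LC) = 1/√(0.0742·4.7e-08) = 1.693e+04 rad/s.
Step 2 — f₀ = ω₀/(2π) = 2695 Hz.
Step 3 — Series Q: Q = ω₀L/R = 1.693e+04·0.0742/484 = 2.596.
Step 4 — Bandwidth: Δω = ω₀/Q = 6523 rad/s; BW = Δω/(2π) = 1038 Hz.

(a) f₀ = 2695 Hz  (b) Q = 2.596  (c) BW = 1038 Hz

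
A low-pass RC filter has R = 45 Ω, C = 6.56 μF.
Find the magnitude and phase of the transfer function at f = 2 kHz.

Step 1 — Angular frequency: ω = 2π·2000 = 1.257e+04 rad/s.
Step 2 — Transfer function: H(jω) = 1/(1 + jωRC).
Step 3 — Denominator: 1 + jωRC = 1 + j·1.257e+04·45·6.56e-06 = 1 + j3.71.
Step 4 — H = 0.06775 - j0.2513.
Step 5 — Magnitude: |H| = 0.2603 (-11.7 dB); phase: φ = -74.9°.

|H| = 0.2603 (-11.7 dB), φ = -74.9°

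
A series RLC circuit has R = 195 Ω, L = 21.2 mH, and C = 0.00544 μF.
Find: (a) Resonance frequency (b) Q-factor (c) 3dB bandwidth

Step 1 — Resonance: ω₀ = 1/√(LC) = 1/√(0.0212·5.44e-09) = 9.312e+04 rad/s.
Step 2 — f₀ = ω₀/(2π) = 1.482e+04 Hz.
Step 3 — Series Q: Q = ω₀L/R = 9.312e+04·0.0212/195 = 10.12.
Step 4 — Bandwidth: Δω = ω₀/Q = 9198 rad/s; BW = Δω/(2π) = 1464 Hz.

(a) f₀ = 1.482e+04 Hz  (b) Q = 10.12  (c) BW = 1464 Hz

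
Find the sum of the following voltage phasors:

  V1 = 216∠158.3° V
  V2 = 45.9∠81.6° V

Step 1 — Convert each phasor to rectangular form:
  V1 = 216·(cos(158.3°) + j·sin(158.3°)) = -200.7 + j79.87 V
  V2 = 45.9·(cos(81.6°) + j·sin(81.6°)) = 6.705 + j45.41 V
Step 2 — Sum components: V_total = -194 + j125.3 V.
Step 3 — Convert to polar: |V_total| = 230.9 V, ∠V_total = 147.1°.

V_total = 230.9∠147.1° V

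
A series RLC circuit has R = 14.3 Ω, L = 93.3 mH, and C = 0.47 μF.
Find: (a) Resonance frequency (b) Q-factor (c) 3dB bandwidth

Step 1 — Resonance condition Im(Z)=0 gives ω₀ = 1/√(LC).
Step 2 — ω₀ = 1/√(0.0933·4.7e-07) = 4775 rad/s.
Step 3 — f₀ = ω₀/(2π) = 760 Hz.
Step 4 — Series Q: Q = ω₀L/R = 4775·0.0933/14.3 = 31.16.
Step 5 — 3dB bandwidth: Δω = ω₀/Q = 153.3 rad/s; BW = Δω/(2π) = 24.39 Hz.

(a) f₀ = 760 Hz  (b) Q = 31.16  (c) BW = 24.39 Hz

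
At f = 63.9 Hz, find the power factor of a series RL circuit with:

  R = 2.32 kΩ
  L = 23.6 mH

Step 1 — Angular frequency: ω = 2π·f = 2π·63.9 = 401.5 rad/s.
Step 2 — Component impedances:
  R: Z = R = 2320 Ω
  L: Z = jωL = j·401.5·0.0236 = 0 + j9.475 Ω
Step 3 — Series combination: Z_total = R + L = 2320 + j9.475 Ω = 2320∠0.2° Ω.
Step 4 — Power factor: PF = cos(φ) = Re(Z)/|Z| = 2320/2320 = 1.
Step 5 — Type: Im(Z) = 9.475 ⇒ lagging (phase φ = 0.2°).

PF = 1 (lagging, φ = 0.2°)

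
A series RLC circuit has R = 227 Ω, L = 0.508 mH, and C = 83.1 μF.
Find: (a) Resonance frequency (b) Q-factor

Step 1 — Resonance condition Im(Z)=0 gives ω₀ = 1/√(LC).
Step 2 — ω₀ = 1/√(0.000508·8.31e-05) = 4867 rad/s.
Step 3 — f₀ = ω₀/(2π) = 774.6 Hz.
Step 4 — Series Q: Q = ω₀L/R = 4867·0.000508/227 = 0.01089.

(a) f₀ = 774.6 Hz  (b) Q = 0.01089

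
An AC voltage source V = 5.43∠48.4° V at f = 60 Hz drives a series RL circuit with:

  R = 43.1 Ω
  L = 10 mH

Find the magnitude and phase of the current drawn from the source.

Step 1 — Angular frequency: ω = 2π·f = 2π·60 = 377 rad/s.
Step 2 — Component impedances:
  R: Z = R = 43.1 Ω
  L: Z = jωL = j·377·0.01 = 0 + j3.77 Ω
Step 3 — Series combination: Z_total = R + L = 43.1 + j3.77 Ω = 43.26∠5.0° Ω.
Step 4 — Source phasor: V = 5.43∠48.4° V = 3.605 + j4.061 V.
Step 5 — Ohm's law: I = V / Z_total = (3.605 + j4.061) / (43.1 + j3.77) = 0.09119 + j0.08624 A.
Step 6 — Convert to polar: |I| = 0.1255 A, ∠I = 43.4°.

I = 0.1255∠43.4° A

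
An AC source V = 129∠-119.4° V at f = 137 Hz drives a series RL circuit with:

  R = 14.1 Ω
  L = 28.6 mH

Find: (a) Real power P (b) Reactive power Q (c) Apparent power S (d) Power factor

Step 1 — Angular frequency: ω = 2π·f = 2π·137 = 860.8 rad/s.
Step 2 — Component impedances:
  R: Z = R = 14.1 Ω
  L: Z = jωL = j·860.8·0.0286 = 0 + j24.62 Ω
Step 3 — Series combination: Z_total = R + L = 14.1 + j24.62 Ω = 28.37∠60.2° Ω.
Step 4 — Source phasor: V = 129∠-119.4° V = -63.33 - j112.4 V.
Step 5 — Current: I = V / Z = -4.547 - j0.03184 A = 4.547∠-179.6° A.
Step 6 — Complex power: S = V·I* = 291.5 + j509 VA.
Step 7 — Real power: P = Re(S) = 291.5 W.
Step 8 — Reactive power: Q = Im(S) = 509 VAR.
Step 9 — Apparent power: |S| = 586.6 VA.
Step 10 — Power factor: PF = P/|S| = 0.497 (lagging).

(a) P = 291.5 W  (b) Q = 509 VAR  (c) S = 586.6 VA  (d) PF = 0.497 (lagging)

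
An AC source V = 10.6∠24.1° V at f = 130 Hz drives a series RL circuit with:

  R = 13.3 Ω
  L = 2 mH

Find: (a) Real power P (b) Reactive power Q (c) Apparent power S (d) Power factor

Step 1 — Angular frequency: ω = 2π·f = 2π·130 = 816.8 rad/s.
Step 2 — Component impedances:
  R: Z = R = 13.3 Ω
  L: Z = jωL = j·816.8·0.002 = 0 + j1.634 Ω
Step 3 — Series combination: Z_total = R + L = 13.3 + j1.634 Ω = 13.4∠7.0° Ω.
Step 4 — Source phasor: V = 10.6∠24.1° V = 9.676 + j4.328 V.
Step 5 — Current: I = V / Z = 0.7561 + j0.2326 A = 0.791∠17.1° A.
Step 6 — Complex power: S = V·I* = 8.323 + j1.022 VA.
Step 7 — Real power: P = Re(S) = 8.323 W.
Step 8 — Reactive power: Q = Im(S) = 1.022 VAR.
Step 9 — Apparent power: |S| = 8.385 VA.
Step 10 — Power factor: PF = P/|S| = 0.9925 (lagging).

(a) P = 8.323 W  (b) Q = 1.022 VAR  (c) S = 8.385 VA  (d) PF = 0.9925 (lagging)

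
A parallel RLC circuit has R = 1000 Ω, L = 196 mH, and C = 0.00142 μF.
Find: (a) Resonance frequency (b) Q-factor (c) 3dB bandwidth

Step 1 — Resonance: ω₀ = 1/√(LC) = 1/√(0.196·1.42e-09) = 5.994e+04 rad/s.
Step 2 — f₀ = ω₀/(2π) = 9540 Hz.
Step 3 — Parallel Q: Q = R/(ω₀L) = 1000/(5.994e+04·0.196) = 0.08512.
Step 4 — Bandwidth: Δω = ω₀/Q = 7.042e+05 rad/s; BW = Δω/(2π) = 1.121e+05 Hz.

(a) f₀ = 9540 Hz  (b) Q = 0.08512  (c) BW = 1.121e+05 Hz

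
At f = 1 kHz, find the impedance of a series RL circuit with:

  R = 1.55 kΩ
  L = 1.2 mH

Step 1 — Angular frequency: ω = 2π·f = 2π·1000 = 6283 rad/s.
Step 2 — Component impedances:
  R: Z = R = 1550 Ω
  L: Z = jωL = j·6283·0.0012 = 0 + j7.54 Ω
Step 3 — Series combination: Z_total = R + L = 1550 + j7.54 Ω = 1550∠0.3° Ω.

Z = 1550 + j7.54 Ω = 1550∠0.3° Ω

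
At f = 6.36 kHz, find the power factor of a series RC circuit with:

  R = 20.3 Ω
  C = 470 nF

Step 1 — Angular frequency: ω = 2π·f = 2π·6360 = 3.996e+04 rad/s.
Step 2 — Component impedances:
  R: Z = R = 20.3 Ω
  C: Z = 1/(jωC) = -j/(ω·C) = 0 - j53.24 Ω
Step 3 — Series combination: Z_total = R + C = 20.3 - j53.24 Ω = 56.98∠-69.1° Ω.
Step 4 — Power factor: PF = cos(φ) = Re(Z)/|Z| = 20.3/56.98 = 0.3563.
Step 5 — Type: Im(Z) = -53.24 ⇒ leading (phase φ = -69.1°).

PF = 0.3563 (leading, φ = -69.1°)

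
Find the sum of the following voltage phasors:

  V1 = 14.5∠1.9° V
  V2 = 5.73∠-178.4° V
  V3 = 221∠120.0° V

Step 1 — Convert each phasor to rectangular form:
  V1 = 14.5·(cos(1.9°) + j·sin(1.9°)) = 14.49 + j0.4808 V
  V2 = 5.73·(cos(-178.4°) + j·sin(-178.4°)) = -5.728 - j0.16 V
  V3 = 221·(cos(120.0°) + j·sin(120.0°)) = -110.5 + j191.4 V
Step 2 — Sum components: V_total = -101.7 + j191.7 V.
Step 3 — Convert to polar: |V_total| = 217 V, ∠V_total = 118.0°.

V_total = 217∠118.0° V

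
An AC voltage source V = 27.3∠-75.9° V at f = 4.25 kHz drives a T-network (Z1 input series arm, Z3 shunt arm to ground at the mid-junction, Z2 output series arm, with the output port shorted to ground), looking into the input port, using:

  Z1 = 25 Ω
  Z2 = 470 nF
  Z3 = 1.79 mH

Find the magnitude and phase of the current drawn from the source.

Step 1 — Angular frequency: ω = 2π·f = 2π·4250 = 2.67e+04 rad/s.
Step 2 — Component impedances:
  Z1: Z = R = 25 Ω
  Z2: Z = 1/(jωC) = -j/(ω·C) = 0 - j79.68 Ω
  Z3: Z = jωL = j·2.67e+04·0.00179 = 0 + j47.8 Ω
Step 3 — With the output port shorted to ground, the output series arm Z2 runs from the junction to ground; the shunt arm Z3 also runs from the junction to ground. They appear in parallel: Z3 || Z2 = 0 + j119.5 Ω.
Step 4 — Series with input arm Z1: Z_in = Z1 + (Z3 || Z2) = 25 + j119.5 Ω = 122.1∠78.2° Ω.
Step 5 — Source phasor: V = 27.3∠-75.9° V = 6.651 - j26.48 V.
Step 6 — Ohm's law: I = V / Z_total = (6.651 - j26.48) / (25 + j119.5) = -0.2012 - j0.09776 A.
Step 7 — Convert to polar: |I| = 0.2237 A, ∠I = -154.1°.

I = 0.2237∠-154.1° A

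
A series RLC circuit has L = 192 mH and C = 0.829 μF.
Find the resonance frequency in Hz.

Step 1 — Resonance condition Im(Z)=0 gives ω₀ = 1/√(LC).
Step 2 — ω₀ = 1/√(0.192·8.29e-07) = 2507 rad/s.
Step 3 — f₀ = ω₀/(2π) = 398.9 Hz.

f₀ = 398.9 Hz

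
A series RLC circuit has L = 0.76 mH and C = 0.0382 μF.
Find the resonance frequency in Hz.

Step 1 — Resonance condition Im(Z)=0 gives ω₀ = 1/√(LC).
Step 2 — ω₀ = 1/√(0.00076·3.82e-08) = 1.856e+05 rad/s.
Step 3 — f₀ = ω₀/(2π) = 2.954e+04 Hz.

f₀ = 2.954e+04 Hz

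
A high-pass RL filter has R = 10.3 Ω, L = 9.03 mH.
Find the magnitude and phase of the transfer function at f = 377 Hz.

Step 1 — Angular frequency: ω = 2π·377 = 2369 rad/s.
Step 2 — Transfer function: H(jω) = jωL/(R + jωL).
Step 3 — Numerator jωL = j·21.39; denominator R + jωL = 10.3 + j21.39.
Step 4 — H = 0.8118 + j0.3909.
Step 5 — Magnitude: |H| = 0.901 (-0.9 dB); phase: φ = 25.7°.

|H| = 0.901 (-0.9 dB), φ = 25.7°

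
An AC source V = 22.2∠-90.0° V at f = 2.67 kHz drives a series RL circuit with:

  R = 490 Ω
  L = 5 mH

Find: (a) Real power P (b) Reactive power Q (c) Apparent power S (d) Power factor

Step 1 — Angular frequency: ω = 2π·f = 2π·2670 = 1.678e+04 rad/s.
Step 2 — Component impedances:
  R: Z = R = 490 Ω
  L: Z = jωL = j·1.678e+04·0.005 = 0 + j83.88 Ω
Step 3 — Series combination: Z_total = R + L = 490 + j83.88 Ω = 497.1∠9.7° Ω.
Step 4 — Source phasor: V = 22.2∠-90.0° V = 0 - j22.2 V.
Step 5 — Current: I = V / Z = -0.007535 - j0.04402 A = 0.04466∠-99.7° A.
Step 6 — Complex power: S = V·I* = 0.9772 + j0.1673 VA.
Step 7 — Real power: P = Re(S) = 0.9772 W.
Step 8 — Reactive power: Q = Im(S) = 0.1673 VAR.
Step 9 — Apparent power: |S| = 0.9914 VA.
Step 10 — Power factor: PF = P/|S| = 0.9857 (lagging).

(a) P = 0.9772 W  (b) Q = 0.1673 VAR  (c) S = 0.9914 VA  (d) PF = 0.9857 (lagging)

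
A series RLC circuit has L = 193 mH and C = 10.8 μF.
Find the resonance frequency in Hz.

Step 1 — Resonance condition Im(Z)=0 gives ω₀ = 1/√(LC).
Step 2 — ω₀ = 1/√(0.193·1.08e-05) = 692.6 rad/s.
Step 3 — f₀ = ω₀/(2π) = 110.2 Hz.

f₀ = 110.2 Hz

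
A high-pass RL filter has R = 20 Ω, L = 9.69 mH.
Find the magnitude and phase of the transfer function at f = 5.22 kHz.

Step 1 — Angular frequency: ω = 2π·5220 = 3.28e+04 rad/s.
Step 2 — Transfer function: H(jω) = jωL/(R + jωL).
Step 3 — Numerator jωL = j·317.8; denominator R + jωL = 20 + j317.8.
Step 4 — H = 0.9961 + j0.06268.
Step 5 — Magnitude: |H| = 0.998 (-0.0 dB); phase: φ = 3.6°.

|H| = 0.998 (-0.0 dB), φ = 3.6°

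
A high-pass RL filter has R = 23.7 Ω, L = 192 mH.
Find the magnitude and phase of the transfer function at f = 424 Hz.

Step 1 — Angular frequency: ω = 2π·424 = 2664 rad/s.
Step 2 — Transfer function: H(jω) = jωL/(R + jωL).
Step 3 — Numerator jωL = j·511.5; denominator R + jωL = 23.7 + j511.5.
Step 4 — H = 0.9979 + j0.04623.
Step 5 — Magnitude: |H| = 0.9989 (-0.0 dB); phase: φ = 2.7°.

|H| = 0.9989 (-0.0 dB), φ = 2.7°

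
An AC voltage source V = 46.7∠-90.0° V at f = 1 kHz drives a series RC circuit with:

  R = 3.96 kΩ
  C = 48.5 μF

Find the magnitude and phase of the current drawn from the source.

Step 1 — Angular frequency: ω = 2π·f = 2π·1000 = 6283 rad/s.
Step 2 — Component impedances:
  R: Z = R = 3960 Ω
  C: Z = 1/(jωC) = -j/(ω·C) = 0 - j3.282 Ω
Step 3 — Series combination: Z_total = R + C = 3960 - j3.282 Ω = 3960∠-0.0° Ω.
Step 4 — Source phasor: V = 46.7∠-90.0° V = 0 - j46.7 V.
Step 5 — Ohm's law: I = V / Z_total = (0 - j46.7) / (3960 - j3.282) = 9.772e-06 - j0.01179 A.
Step 6 — Convert to polar: |I| = 0.01179 A, ∠I = -90.0°.

I = 0.01179∠-90.0° A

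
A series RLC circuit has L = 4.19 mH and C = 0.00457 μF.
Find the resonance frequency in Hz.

Step 1 — Resonance condition Im(Z)=0 gives ω₀ = 1/√(LC).
Step 2 — ω₀ = 1/√(0.00419·4.57e-09) = 2.285e+05 rad/s.
Step 3 — f₀ = ω₀/(2π) = 3.637e+04 Hz.

f₀ = 3.637e+04 Hz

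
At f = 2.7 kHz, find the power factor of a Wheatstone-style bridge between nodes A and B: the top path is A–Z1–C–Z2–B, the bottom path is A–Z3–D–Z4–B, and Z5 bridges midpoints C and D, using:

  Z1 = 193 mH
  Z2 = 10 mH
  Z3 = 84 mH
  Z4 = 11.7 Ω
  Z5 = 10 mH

Step 1 — Angular frequency: ω = 2π·f = 2π·2700 = 1.696e+04 rad/s.
Step 2 — Component impedances:
  Z1: Z = jωL = j·1.696e+04·0.193 = 0 + j3274 Ω
  Z2: Z = jωL = j·1.696e+04·0.01 = 0 + j169.6 Ω
  Z3: Z = jωL = j·1.696e+04·0.084 = 0 + j1425 Ω
  Z4: Z = R = 11.7 Ω
  Z5: Z = jωL = j·1.696e+04·0.01 = 0 + j169.6 Ω
Step 3 — Bridge requires nodal analysis (the Z5 bridge couples midpoints C and D, so the two paths cannot be reduced to a simple series/parallel combination). Setting node B to ground and injecting 1 A at node A, the 3-node admittance system at A, C, D solves to V_A = Z_AB = 8.464 + j1001 Ω = 1001∠89.5° Ω.
Step 4 — Power factor: PF = cos(φ) = Re(Z)/|Z| = 8.464/1000.88 = 0.008457.
Step 5 — Type: Im(Z) = 1001 ⇒ lagging (phase φ = 89.5°).

PF = 0.008457 (lagging, φ = 89.5°)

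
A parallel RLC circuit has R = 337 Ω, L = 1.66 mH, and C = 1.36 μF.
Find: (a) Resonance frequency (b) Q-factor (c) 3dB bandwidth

Step 1 — Resonance: ω₀ = 1/√(LC) = 1/√(0.00166·1.36e-06) = 2.105e+04 rad/s.
Step 2 — f₀ = ω₀/(2π) = 3350 Hz.
Step 3 — Parallel Q: Q = R/(ω₀L) = 337/(2.105e+04·0.00166) = 9.646.
Step 4 — Bandwidth: Δω = ω₀/Q = 2182 rad/s; BW = Δω/(2π) = 347.3 Hz.

(a) f₀ = 3350 Hz  (b) Q = 9.646  (c) BW = 347.3 Hz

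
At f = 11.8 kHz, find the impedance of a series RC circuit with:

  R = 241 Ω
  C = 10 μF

Step 1 — Angular frequency: ω = 2π·f = 2π·1.18e+04 = 7.414e+04 rad/s.
Step 2 — Component impedances:
  R: Z = R = 241 Ω
  C: Z = 1/(jωC) = -j/(ω·C) = 0 - j1.349 Ω
Step 3 — Series combination: Z_total = R + C = 241 - j1.349 Ω = 241∠-0.3° Ω.

Z = 241 - j1.349 Ω = 241∠-0.3° Ω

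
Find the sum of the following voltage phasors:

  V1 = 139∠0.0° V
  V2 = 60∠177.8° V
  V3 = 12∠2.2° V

Step 1 — Convert each phasor to rectangular form:
  V1 = 139·(cos(0.0°) + j·sin(0.0°)) = 139 V
  V2 = 60·(cos(177.8°) + j·sin(177.8°)) = -59.96 + j2.303 V
  V3 = 12·(cos(2.2°) + j·sin(2.2°)) = 11.99 + j0.4607 V
Step 2 — Sum components: V_total = 91.04 + j2.764 V.
Step 3 — Convert to polar: |V_total| = 91.08 V, ∠V_total = 1.7°.

V_total = 91.08∠1.7° V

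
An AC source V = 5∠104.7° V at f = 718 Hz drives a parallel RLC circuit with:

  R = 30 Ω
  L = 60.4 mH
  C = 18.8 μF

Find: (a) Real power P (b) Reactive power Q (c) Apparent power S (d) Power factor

Step 1 — Angular frequency: ω = 2π·f = 2π·718 = 4511 rad/s.
Step 2 — Component impedances:
  R: Z = R = 30 Ω
  L: Z = jωL = j·4511·0.0604 = 0 + j272.5 Ω
  C: Z = 1/(jωC) = -j/(ω·C) = 0 - j11.79 Ω
Step 3 — Parallel combination: 1/Z_total = 1/R + 1/L + 1/C; Z_total = 4.332 - j10.54 Ω = 11.4∠-67.7° Ω.
Step 4 — Source phasor: V = 5∠104.7° V = -1.269 + j4.836 V.
Step 5 — Current: I = V / Z = -0.4347 + j0.05826 A = 0.4386∠172.4° A.
Step 6 — Complex power: S = V·I* = 0.8333 - j2.029 VA.
Step 7 — Real power: P = Re(S) = 0.8333 W.
Step 8 — Reactive power: Q = Im(S) = -2.029 VAR.
Step 9 — Apparent power: |S| = 2.193 VA.
Step 10 — Power factor: PF = P/|S| = 0.38 (leading).

(a) P = 0.8333 W  (b) Q = -2.029 VAR  (c) S = 2.193 VA  (d) PF = 0.38 (leading)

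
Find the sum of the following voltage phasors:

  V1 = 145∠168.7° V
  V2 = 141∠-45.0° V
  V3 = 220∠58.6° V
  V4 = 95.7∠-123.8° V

Step 1 — Convert each phasor to rectangular form:
  V1 = 145·(cos(168.7°) + j·sin(168.7°)) = -142.2 + j28.41 V
  V2 = 141·(cos(-45.0°) + j·sin(-45.0°)) = 99.7 - j99.7 V
  V3 = 220·(cos(58.6°) + j·sin(58.6°)) = 114.6 + j187.8 V
  V4 = 95.7·(cos(-123.8°) + j·sin(-123.8°)) = -53.24 - j79.53 V
Step 2 — Sum components: V_total = 18.9 + j36.97 V.
Step 3 — Convert to polar: |V_total| = 41.52 V, ∠V_total = 62.9°.

V_total = 41.52∠62.9° V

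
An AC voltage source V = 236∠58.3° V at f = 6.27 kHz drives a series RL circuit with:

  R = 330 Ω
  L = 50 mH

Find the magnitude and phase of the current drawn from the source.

Step 1 — Angular frequency: ω = 2π·f = 2π·6270 = 3.94e+04 rad/s.
Step 2 — Component impedances:
  R: Z = R = 330 Ω
  L: Z = jωL = j·3.94e+04·0.05 = 0 + j1970 Ω
Step 3 — Series combination: Z_total = R + L = 330 + j1970 Ω = 1997∠80.5° Ω.
Step 4 — Source phasor: V = 236∠58.3° V = 124 + j200.8 V.
Step 5 — Ohm's law: I = V / Z_total = (124 + j200.8) / (330 + j1970) = 0.1094 - j0.04463 A.
Step 6 — Convert to polar: |I| = 0.1182 A, ∠I = -22.2°.

I = 0.1182∠-22.2° A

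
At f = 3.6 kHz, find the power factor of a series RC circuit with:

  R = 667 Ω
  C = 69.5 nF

Step 1 — Angular frequency: ω = 2π·f = 2π·3600 = 2.262e+04 rad/s.
Step 2 — Component impedances:
  R: Z = R = 667 Ω
  C: Z = 1/(jωC) = -j/(ω·C) = 0 - j636.1 Ω
Step 3 — Series combination: Z_total = R + C = 667 - j636.1 Ω = 921.7∠-43.6° Ω.
Step 4 — Power factor: PF = cos(φ) = Re(Z)/|Z| = 667/921.7 = 0.7237.
Step 5 — Type: Im(Z) = -636.1 ⇒ leading (phase φ = -43.6°).

PF = 0.7237 (leading, φ = -43.6°)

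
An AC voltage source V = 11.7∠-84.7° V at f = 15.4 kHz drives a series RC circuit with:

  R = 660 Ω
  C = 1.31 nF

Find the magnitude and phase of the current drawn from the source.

Step 1 — Angular frequency: ω = 2π·f = 2π·1.54e+04 = 9.676e+04 rad/s.
Step 2 — Component impedances:
  R: Z = R = 660 Ω
  C: Z = 1/(jωC) = -j/(ω·C) = 0 - j7889 Ω
Step 3 — Series combination: Z_total = R + C = 660 - j7889 Ω = 7917∠-85.2° Ω.
Step 4 — Source phasor: V = 11.7∠-84.7° V = 1.081 - j11.65 V.
Step 5 — Ohm's law: I = V / Z_total = (1.081 - j11.65) / (660 - j7889) = 0.001478 + j1.336e-05 A.
Step 6 — Convert to polar: |I| = 0.001478 A, ∠I = 0.5°.

I = 0.001478∠0.5° A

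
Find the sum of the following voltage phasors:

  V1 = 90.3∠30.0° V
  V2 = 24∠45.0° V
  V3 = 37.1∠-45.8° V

Step 1 — Convert each phasor to rectangular form:
  V1 = 90.3·(cos(30.0°) + j·sin(30.0°)) = 78.2 + j45.15 V
  V2 = 24·(cos(45.0°) + j·sin(45.0°)) = 16.97 + j16.97 V
  V3 = 37.1·(cos(-45.8°) + j·sin(-45.8°)) = 25.86 - j26.6 V
Step 2 — Sum components: V_total = 121 + j35.52 V.
Step 3 — Convert to polar: |V_total| = 126.1 V, ∠V_total = 16.4°.

V_total = 126.1∠16.4° V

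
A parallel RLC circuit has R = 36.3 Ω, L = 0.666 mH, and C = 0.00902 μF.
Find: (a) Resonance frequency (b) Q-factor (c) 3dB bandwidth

Step 1 — Resonance: ω₀ = 1/√(LC) = 1/√(0.000666·9.02e-09) = 4.08e+05 rad/s.
Step 2 — f₀ = ω₀/(2π) = 6.494e+04 Hz.
Step 3 — Parallel Q: Q = R/(ω₀L) = 36.3/(4.08e+05·0.000666) = 0.1336.
Step 4 — Bandwidth: Δω = ω₀/Q = 3.054e+06 rad/s; BW = Δω/(2π) = 4.861e+05 Hz.

(a) f₀ = 6.494e+04 Hz  (b) Q = 0.1336  (c) BW = 4.861e+05 Hz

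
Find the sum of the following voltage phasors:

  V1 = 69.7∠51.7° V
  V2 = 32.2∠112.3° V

Step 1 — Convert each phasor to rectangular form:
  V1 = 69.7·(cos(51.7°) + j·sin(51.7°)) = 43.2 + j54.7 V
  V2 = 32.2·(cos(112.3°) + j·sin(112.3°)) = -12.22 + j29.79 V
Step 2 — Sum components: V_total = 30.98 + j84.49 V.
Step 3 — Convert to polar: |V_total| = 89.99 V, ∠V_total = 69.9°.

V_total = 89.99∠69.9° V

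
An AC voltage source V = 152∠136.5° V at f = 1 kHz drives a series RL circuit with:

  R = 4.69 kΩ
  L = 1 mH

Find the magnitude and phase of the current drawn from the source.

Step 1 — Angular frequency: ω = 2π·f = 2π·1000 = 6283 rad/s.
Step 2 — Component impedances:
  R: Z = R = 4690 Ω
  L: Z = jωL = j·6283·0.001 = 0 + j6.283 Ω
Step 3 — Series combination: Z_total = R + L = 4690 + j6.283 Ω = 4690∠0.1° Ω.
Step 4 — Source phasor: V = 152∠136.5° V = -110.3 + j104.6 V.
Step 5 — Ohm's law: I = V / Z_total = (-110.3 + j104.6) / (4690 + j6.283) = -0.02348 + j0.02234 A.
Step 6 — Convert to polar: |I| = 0.03241 A, ∠I = 136.4°.

I = 0.03241∠136.4° A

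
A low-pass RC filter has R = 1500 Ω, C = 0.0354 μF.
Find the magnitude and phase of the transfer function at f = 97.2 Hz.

Step 1 — Angular frequency: ω = 2π·97.2 = 610.7 rad/s.
Step 2 — Transfer function: H(jω) = 1/(1 + jωRC).
Step 3 — Denominator: 1 + jωRC = 1 + j·610.7·1500·3.54e-08 = 1 + j0.03243.
Step 4 — H = 0.9989 - j0.0324.
Step 5 — Magnitude: |H| = 0.9995 (-0.0 dB); phase: φ = -1.9°.

|H| = 0.9995 (-0.0 dB), φ = -1.9°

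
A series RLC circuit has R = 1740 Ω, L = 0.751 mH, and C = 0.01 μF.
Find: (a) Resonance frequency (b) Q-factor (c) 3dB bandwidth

Step 1 — Resonance condition Im(Z)=0 gives ω₀ = 1/√(LC).
Step 2 — ω₀ = 1/√(0.000751·1e-08) = 3.649e+05 rad/s.
Step 3 — f₀ = ω₀/(2π) = 5.808e+04 Hz.
Step 4 — Series Q: Q = ω₀L/R = 3.649e+05·0.000751/1740 = 0.1575.
Step 5 — 3dB bandwidth: Δω = ω₀/Q = 2.317e+06 rad/s; BW = Δω/(2π) = 3.687e+05 Hz.

(a) f₀ = 5.808e+04 Hz  (b) Q = 0.1575  (c) BW = 3.687e+05 Hz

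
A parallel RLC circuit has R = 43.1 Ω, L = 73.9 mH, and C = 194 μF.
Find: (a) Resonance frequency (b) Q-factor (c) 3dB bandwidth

Step 1 — Resonance: ω₀ = 1/√(LC) = 1/√(0.0739·0.000194) = 264.1 rad/s.
Step 2 — f₀ = ω₀/(2π) = 42.03 Hz.
Step 3 — Parallel Q: Q = R/(ω₀L) = 43.1/(264.1·0.0739) = 2.208.
Step 4 — Bandwidth: Δω = ω₀/Q = 119.6 rad/s; BW = Δω/(2π) = 19.03 Hz.

(a) f₀ = 42.03 Hz  (b) Q = 2.208  (c) BW = 19.03 Hz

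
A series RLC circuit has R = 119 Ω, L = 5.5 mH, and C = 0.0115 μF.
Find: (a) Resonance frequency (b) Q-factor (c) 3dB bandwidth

Step 1 — Resonance: ω₀ = 1/√(LC) = 1/√(0.0055·1.15e-08) = 1.257e+05 rad/s.
Step 2 — f₀ = ω₀/(2π) = 2.001e+04 Hz.
Step 3 — Series Q: Q = ω₀L/R = 1.257e+05·0.0055/119 = 5.811.
Step 4 — Bandwidth: Δω = ω₀/Q = 2.164e+04 rad/s; BW = Δω/(2π) = 3444 Hz.

(a) f₀ = 2.001e+04 Hz  (b) Q = 5.811  (c) BW = 3444 Hz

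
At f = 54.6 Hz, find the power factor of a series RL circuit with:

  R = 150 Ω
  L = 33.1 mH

Step 1 — Angular frequency: ω = 2π·f = 2π·54.6 = 343.1 rad/s.
Step 2 — Component impedances:
  R: Z = R = 150 Ω
  L: Z = jωL = j·343.1·0.0331 = 0 + j11.36 Ω
Step 3 — Series combination: Z_total = R + L = 150 + j11.36 Ω = 150.4∠4.3° Ω.
Step 4 — Power factor: PF = cos(φ) = Re(Z)/|Z| = 150/150.43 = 0.9971.
Step 5 — Type: Im(Z) = 11.36 ⇒ lagging (phase φ = 4.3°).

PF = 0.9971 (lagging, φ = 4.3°)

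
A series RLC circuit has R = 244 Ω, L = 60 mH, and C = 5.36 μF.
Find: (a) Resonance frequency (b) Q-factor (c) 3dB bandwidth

Step 1 — Resonance condition Im(Z)=0 gives ω₀ = 1/√(LC).
Step 2 — ω₀ = 1/√(0.06·5.36e-06) = 1763 rad/s.
Step 3 — f₀ = ω₀/(2π) = 280.6 Hz.
Step 4 — Series Q: Q = ω₀L/R = 1763·0.06/244 = 0.4336.
Step 5 — 3dB bandwidth: Δω = ω₀/Q = 4067 rad/s; BW = Δω/(2π) = 647.2 Hz.

(a) f₀ = 280.6 Hz  (b) Q = 0.4336  (c) BW = 647.2 Hz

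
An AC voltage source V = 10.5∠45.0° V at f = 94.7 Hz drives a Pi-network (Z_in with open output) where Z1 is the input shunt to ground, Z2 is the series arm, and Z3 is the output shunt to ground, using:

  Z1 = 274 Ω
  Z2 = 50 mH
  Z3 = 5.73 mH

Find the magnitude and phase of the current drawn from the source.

Step 1 — Angular frequency: ω = 2π·f = 2π·94.7 = 595 rad/s.
Step 2 — Component impedances:
  Z1: Z = R = 274 Ω
  Z2: Z = jωL = j·595·0.05 = 0 + j29.75 Ω
  Z3: Z = jωL = j·595·0.00573 = 0 + j3.409 Ω
Step 3 — With open output, the series arm Z2 and the output shunt Z3 appear in series to ground: Z2 + Z3 = 0 + j33.16 Ω.
Step 4 — Parallel with input shunt Z1: Z_in = Z1 || (Z2 + Z3) = 3.955 + j32.68 Ω = 32.92∠83.1° Ω.
Step 5 — Source phasor: V = 10.5∠45.0° V = 7.425 + j7.425 V.
Step 6 — Ohm's law: I = V / Z_total = (7.425 + j7.425) / (3.955 + j32.68) = 0.251 - j0.1968 A.
Step 7 — Convert to polar: |I| = 0.319 A, ∠I = -38.1°.

I = 0.319∠-38.1° A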